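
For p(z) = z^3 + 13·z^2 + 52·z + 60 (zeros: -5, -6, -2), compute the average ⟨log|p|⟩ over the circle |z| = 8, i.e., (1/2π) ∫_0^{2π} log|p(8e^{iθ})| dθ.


Zeros: -6, -5, -2; r = 8.
Inside |z| < r: -6, -5, -2. Outside (|z| ≥ r): ∅.
p(0) = 60, so log|p(0)| = log(60) = 4.0943.
Apply Jensen: I(r) = log|p(0)| + Σ_k log(r/|z_k|), summed over zeros inside |z| < r.
  log(r/|z_k|) for z_k = -5: log(8/5) = 0.4700
  log(r/|z_k|) for z_k = -6: log(8/6) = 0.2877
  log(r/|z_k|) for z_k = -2: log(8/2) = 1.3863
Sum over inside zeros: 2.1440.
I(r) = log|p(0)| + (inside sum) = 4.0943 + 2.1440 = 6.2383.
Closed form (all zeros inside, monic): I(r) = n·log(r) = 3·log(8) = 6.2383. ✓

I(r) ≈ 6.2383.


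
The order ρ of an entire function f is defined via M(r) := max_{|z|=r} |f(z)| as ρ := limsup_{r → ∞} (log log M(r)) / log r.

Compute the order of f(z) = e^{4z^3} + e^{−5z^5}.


Each summand is entire of order 3 and 5 respectively (as in the single-exponential case). The order of a sum is at most the max of the orders, so ρ ≤ 5. For the lower bound: on |z|=r choose arg z so that -5z^5 is real positive; then |e^{-5z^5}| = e^{5r^5} while |e^{4z^3}| ≤ e^{4r^3} = o(e^{5r^5}). So |f| ≥ e^{5r^5}(1 − o(1)) and ρ ≥ 5. Hence ρ = max(3, 5) = 5.
Therefore ρ = 5.

Order ρ = 5.


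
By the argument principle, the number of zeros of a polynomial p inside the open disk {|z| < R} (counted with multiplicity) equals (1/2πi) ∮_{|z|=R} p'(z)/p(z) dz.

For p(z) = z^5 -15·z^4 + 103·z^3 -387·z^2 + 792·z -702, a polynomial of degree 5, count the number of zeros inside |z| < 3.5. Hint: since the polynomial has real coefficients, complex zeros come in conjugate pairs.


The zeros of p are: (3 + 3i), (3 - 3i), (3 + 2i), (3 - 2i), 3.
Their magnitudes are: 4.243, 4.243, 3.606, 3.606, 3.
Zeros with |z| < R = 3.5: 3.
Count = 1.
By the argument principle, (1/2πi) ∮_{|z|=R} p'(z)/p(z) dz equals exactly this count.

Number of zeros inside |z| < 3.5: 1.


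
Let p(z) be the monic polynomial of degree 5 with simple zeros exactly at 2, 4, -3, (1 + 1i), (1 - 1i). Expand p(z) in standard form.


The polynomial is p(z) = ∏_{α ∈ S} (z − α), where S = {2, 4, -3, (1 + 1i), (1 - 1i)}.
Expanding the product yields: p(z) = z^5 -5·z^4 -2·z^3 + 38·z^2 -68·z + 48.
Note conjugate pairs combine to real quadratics: (z − (1+1i))(z − (1−1i)) = z² − 2z + 2.
The resulting polynomial has degree 5 and real coefficients as required.

p(z) = z^5 -5·z^4 -2·z^3 + 38·z^2 -68·z + 48.


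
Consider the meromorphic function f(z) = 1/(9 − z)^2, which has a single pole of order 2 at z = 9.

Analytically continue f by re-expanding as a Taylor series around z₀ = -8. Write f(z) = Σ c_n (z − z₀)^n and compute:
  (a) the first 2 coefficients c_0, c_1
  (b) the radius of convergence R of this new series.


Let w = z − z₀, so z = z₀ + w.
Then 9 − z = 9 − (z₀ + w) = (9 − z₀) − w = 17 − w.
f(z) = 1/(17 − w)^2 = (1/(17)^2) · (1 − w/(17))^{−2}.
By the binomial series (1−u)^{−2} = Σ_{n≥0} C(n+1, 1) u^n for |u|<1, with u = w/(17):
  c_n = C(n+1, 1) / (17)^(n+2).
  c_0 = 1/(17)^2 = 1/289.
  c_1 = 2/(17)^3 = 2/4913.
The series is valid for |w/d| < 1, i.e. |z − z₀| < |d|.
Radius of convergence: R = |9 − z₀| = |17| = 17 (distance from z₀ to the singularity z = 9).

c_0 = 1/289, c_1 = 2/4913; R = 17.


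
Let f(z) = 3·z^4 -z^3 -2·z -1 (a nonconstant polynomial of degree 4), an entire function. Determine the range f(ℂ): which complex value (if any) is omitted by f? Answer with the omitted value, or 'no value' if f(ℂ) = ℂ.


Little Picard bounds the complement of f(ℂ) to at most one point.
For every w ∈ ℂ, the equation p(z) − w = 0 is a nonconstant polynomial in z and hence has at least one root by the fundamental theorem of algebra. So p is surjective onto ℂ, omitting no value.

Omitted value: no value.


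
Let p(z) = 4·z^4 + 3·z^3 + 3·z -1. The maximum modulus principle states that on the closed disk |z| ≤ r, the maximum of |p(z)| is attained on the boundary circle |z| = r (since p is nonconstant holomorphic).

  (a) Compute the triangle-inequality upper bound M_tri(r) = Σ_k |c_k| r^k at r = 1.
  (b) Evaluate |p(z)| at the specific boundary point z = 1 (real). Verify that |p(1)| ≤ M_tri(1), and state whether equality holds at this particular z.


Coefficients: c_0 = -1, c_1 = 3, c_2 = 0, c_3 = 3, c_4 = 4. Radius r = 1.
Part (a). Triangle bound: M_tri(r) = Σ_k |c_k| r^k
  = |-1|·1^0 + |3|·1^1 + |0|·1^2 + |3|·1^3 + |4|·1^4
  = 1 + 3 + 0 + 3 + 4 = 11.
This bounds M(r) := max_{|z|=r} |p(z)| from above; equality holds iff all terms c_k z^k can be made to align in phase at a single z on |z|=r.
Part (b). At z = 1 (real, on the circle |z| = r):
  p(1) = (-1)·1^0 + (3)·1^1 + (0)·1^2 + (3)·1^3 + (4)·1^4 = 9.
  |p(1)| = 9.
Check: |p(1)| = 9 ≤ 11 = M_tri(1). ✓ Equality does not hold at z = 1 (the coefficients have mixed signs, so the terms do not all align in phase there).

M_tri(1) = 11; |p(1)| = 9; equality at z=1: no.


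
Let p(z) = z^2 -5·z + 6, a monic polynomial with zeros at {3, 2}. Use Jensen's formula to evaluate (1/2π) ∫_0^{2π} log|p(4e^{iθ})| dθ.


Zeros: 2, 3; r = 4.
Inside |z| < r: 2, 3. Outside (|z| ≥ r): ∅.
p(0) = 6, so log|p(0)| = log(6) = 1.7918.
Apply Jensen: I(r) = log|p(0)| + Σ_k log(r/|z_k|), summed over zeros inside |z| < r.
  log(r/|z_k|) for z_k = 3: log(4/3) = 0.2877
  log(r/|z_k|) for z_k = 2: log(4/2) = 0.6931
Sum over inside zeros: 0.9808.
I(r) = log|p(0)| + (inside sum) = 1.7918 + 0.9808 = 2.7726.
Closed form (all zeros inside, monic): I(r) = n·log(r) = 2·log(4) = 2.7726. ✓

I(r) ≈ 2.7726.


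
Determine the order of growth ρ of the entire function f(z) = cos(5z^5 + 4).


Write cos(w) = (e^{iw} ± e^{−iw})/(2 or 2i), so |cos(w)| ≤ e^{|w|}. With w = 5z^5 + 4, |w| ≤ 5r^5 + 4 on |z|=r, giving M(r) ≤ e^{5r^5 + 4} and ρ ≤ 5. For the lower bound, choose z on |z|=r with 5z^5 purely imaginary of modulus 5r^5; then |cos(5z^5 + 4)| grows like e^{5r^5}/2, so ρ ≥ 5. Hence ρ = 5.
Therefore ρ = 5.

Order ρ = 5.


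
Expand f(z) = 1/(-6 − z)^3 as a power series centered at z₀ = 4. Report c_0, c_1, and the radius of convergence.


Let w = z − z₀, so z = z₀ + w.
Then -6 − z = -6 − (z₀ + w) = (-6 − z₀) − w = -10 − w.
f(z) = 1/(-10 − w)^3 = (1/(-10)^3) · (1 − w/(-10))^{−3}.
By the binomial series (1−u)^{−3} = Σ_{n≥0} C(n+2, 2) u^n for |u|<1, with u = w/(-10):
  c_n = C(n+2, 2) / (-10)^(n+3).
  c_0 = 1/(-10)^3 = -1/1000.
  c_1 = 3/(-10)^4 = 3/10000.
The series is valid for |w/d| < 1, i.e. |z − z₀| < |d|.
Radius of convergence: R = |-6 − z₀| = |-10| = 10 (distance from z₀ to the singularity z = -6).

c_0 = -1/1000, c_1 = 3/10000; R = 10.


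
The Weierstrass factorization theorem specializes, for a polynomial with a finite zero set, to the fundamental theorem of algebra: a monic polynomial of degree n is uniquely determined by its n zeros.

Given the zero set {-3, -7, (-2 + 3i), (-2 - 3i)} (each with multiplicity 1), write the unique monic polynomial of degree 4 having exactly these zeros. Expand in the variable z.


The polynomial is p(z) = ∏_{α ∈ S} (z − α), where S = {-3, -7, (-2 + 3i), (-2 - 3i)}.
Expanding the product yields: p(z) = z^4 + 14·z^3 + 74·z^2 + 214·z + 273.
Note conjugate pairs combine to real quadratics: (z − (-2+3i))(z − (-2−3i)) = z² + 4z + 13.
The resulting polynomial has degree 4 and real coefficients as required.

p(z) = z^4 + 14·z^3 + 74·z^2 + 214·z + 273.


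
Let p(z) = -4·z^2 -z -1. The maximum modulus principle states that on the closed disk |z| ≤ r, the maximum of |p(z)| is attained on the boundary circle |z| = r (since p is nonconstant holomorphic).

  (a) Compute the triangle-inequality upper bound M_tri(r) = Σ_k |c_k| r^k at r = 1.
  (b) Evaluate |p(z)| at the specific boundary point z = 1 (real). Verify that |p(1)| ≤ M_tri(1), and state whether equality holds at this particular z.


Coefficients: c_0 = -1, c_1 = -1, c_2 = -4. Radius r = 1.
Part (a). Triangle bound: M_tri(r) = Σ_k |c_k| r^k
  = |-1|·1^0 + |-1|·1^1 + |-4|·1^2
  = 1 + 1 + 4 = 6.
This bounds M(r) := max_{|z|=r} |p(z)| from above; equality holds iff all terms c_k z^k can be made to align in phase at a single z on |z|=r.
Part (b). At z = 1 (real, on the circle |z| = r):
  p(1) = (-1)·1^0 + (-1)·1^1 + (-4)·1^2 = -6.
  |p(1)| = 6.
Since all nonzero coefficients share the same sign, |p(1)| = 6 = M_tri(1); the triangle bound is attained at z = 1, so in fact M(r) = 6.

M_tri(1) = 6; |p(1)| = 6; equality at z=1: yes.


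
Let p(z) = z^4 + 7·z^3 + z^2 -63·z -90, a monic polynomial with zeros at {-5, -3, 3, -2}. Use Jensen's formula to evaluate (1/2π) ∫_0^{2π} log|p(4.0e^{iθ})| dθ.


Zeros: -5, -3, -2, 3; r = 4.0.
Inside |z| < r: -3, -2, 3. Outside (|z| ≥ r): -5.
p(0) = -90, so log|p(0)| = log(90) = 4.4998.
Apply Jensen: I(r) = log|p(0)| + Σ_k log(r/|z_k|), summed over zeros inside |z| < r.
  log(r/|z_k|) for z_k = -3: log(4.0/3) = 0.2877
  log(r/|z_k|) for z_k = 3: log(4.0/3) = 0.2877
  log(r/|z_k|) for z_k = -2: log(4.0/2) = 0.6931
  Outside zeros (-5) contribute nothing to the Jensen sum.
Sum over inside zeros: 1.2685.
I(r) = log|p(0)| + (inside sum) = 4.4998 + 1.2685 = 5.7683.
Note: since some zeros are outside |z| ≤ r, the simplified n·log(r) form does NOT apply — only the inside zeros contribute.

I(r) ≈ 5.7683.


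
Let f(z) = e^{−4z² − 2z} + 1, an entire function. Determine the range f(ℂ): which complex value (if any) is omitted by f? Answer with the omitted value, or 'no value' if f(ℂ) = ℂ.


Little Picard bounds the complement of f(ℂ) to at most one point.
The exponent g(z) = −4z² − 2z is a nonconstant polynomial, hence surjective onto ℂ. So e^{g(z)} takes every value in {e^w : w ∈ ℂ} = ℂ ∖ {0}. Adding 1 shifts the range to ℂ ∖ {1}. f omits exactly 1.

Omitted value: 1.


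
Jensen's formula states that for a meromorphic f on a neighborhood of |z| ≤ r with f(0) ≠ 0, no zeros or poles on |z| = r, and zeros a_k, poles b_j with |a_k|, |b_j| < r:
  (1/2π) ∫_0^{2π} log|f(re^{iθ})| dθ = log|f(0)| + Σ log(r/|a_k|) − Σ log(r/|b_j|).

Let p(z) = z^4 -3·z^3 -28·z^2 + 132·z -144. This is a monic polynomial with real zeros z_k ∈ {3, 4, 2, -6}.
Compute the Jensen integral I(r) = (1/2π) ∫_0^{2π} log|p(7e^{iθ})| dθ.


Zeros: -6, 2, 3, 4; r = 7.
Inside |z| < r: -6, 2, 3, 4. Outside (|z| ≥ r): ∅.
p(0) = -144, so log|p(0)| = log(144) = 4.9698.
Apply Jensen: I(r) = log|p(0)| + Σ_k log(r/|z_k|), summed over zeros inside |z| < r.
  log(r/|z_k|) for z_k = 3: log(7/3) = 0.8473
  log(r/|z_k|) for z_k = 4: log(7/4) = 0.5596
  log(r/|z_k|) for z_k = 2: log(7/2) = 1.2528
  log(r/|z_k|) for z_k = -6: log(7/6) = 0.1542
Sum over inside zeros: 2.8138.
I(r) = log|p(0)| + (inside sum) = 4.9698 + 2.8138 = 7.7836.
Closed form (all zeros inside, monic): I(r) = n·log(r) = 4·log(7) = 7.7836. ✓

I(r) ≈ 7.7836.


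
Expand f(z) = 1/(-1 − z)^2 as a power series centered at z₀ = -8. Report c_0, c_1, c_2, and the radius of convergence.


Let w = z − z₀, so z = z₀ + w.
Then -1 − z = -1 − (z₀ + w) = (-1 − z₀) − w = 7 − w.
f(z) = 1/(7 − w)^2 = (1/(7)^2) · (1 − w/(7))^{−2}.
By the binomial series (1−u)^{−2} = Σ_{n≥0} C(n+1, 1) u^n for |u|<1, with u = w/(7):
  c_n = C(n+1, 1) / (7)^(n+2).
  c_0 = 1/(7)^2 = 1/49.
  c_1 = 2/(7)^3 = 2/343.
  c_2 = 3/(7)^4 = 3/2401.
The series is valid for |w/d| < 1, i.e. |z − z₀| < |d|.
Radius of convergence: R = |-1 − z₀| = |7| = 7 (distance from z₀ to the singularity z = -1).

c_0 = 1/49, c_1 = 2/343, c_2 = 3/2401; R = 7.


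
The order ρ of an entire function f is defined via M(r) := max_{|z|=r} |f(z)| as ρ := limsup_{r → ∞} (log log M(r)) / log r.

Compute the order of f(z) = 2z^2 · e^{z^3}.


M(r) = max_{|z|=r} |2|·|z|^2·|e^{z^3}| = 2·r^2 · e^{1r^3} (the factors attain their maxima compatibly on |z|=r). Then log M(r) = log 2 + 2·log r + 1r^3, dominated by the last term, so log log M(r) ~ 3·log r. The polynomial factor 2z^2 contributes only a log r term and does not affect the order. ρ = 3.
Therefore ρ = 3.

Order ρ = 3.


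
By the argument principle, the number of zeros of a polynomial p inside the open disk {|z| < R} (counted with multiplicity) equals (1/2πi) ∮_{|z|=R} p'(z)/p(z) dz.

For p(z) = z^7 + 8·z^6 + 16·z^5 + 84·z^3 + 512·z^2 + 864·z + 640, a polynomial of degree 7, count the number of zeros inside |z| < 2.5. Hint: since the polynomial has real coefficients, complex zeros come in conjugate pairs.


The zeros of p are: (2 + 2i), (2 - 2i), (-1 + 1i), (-1 - 1i), -4, (-3 + 1i), (-3 - 1i).
Their magnitudes are: 2.828, 2.828, 1.414, 1.414, 4, 3.162, 3.162.
Zeros with |z| < R = 2.5: (-1 + 1i), (-1 - 1i).
Count = 2.
By the argument principle, (1/2πi) ∮_{|z|=R} p'(z)/p(z) dz equals exactly this count.

Number of zeros inside |z| < 2.5: 2.


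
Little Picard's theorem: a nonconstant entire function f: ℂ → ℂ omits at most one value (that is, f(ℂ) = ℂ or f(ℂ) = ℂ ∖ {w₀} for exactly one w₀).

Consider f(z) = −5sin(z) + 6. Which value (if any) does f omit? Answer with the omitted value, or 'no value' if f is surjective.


Little Picard bounds the complement of f(ℂ) to at most one point.
sin is entire and surjective onto ℂ: for every w ∈ ℂ, sin(ζ) = w has a solution ζ ∈ ℂ (e.g., via the complex inverse arcsin). With ζ = z this gives z = ζ/(1). Then -5·sin(z) takes every value in -5·ℂ = ℂ, and adding 6 is a bijection of ℂ. So f is surjective and omits no value. (Note: only on the real line is sin bounded by [−1, 1].)

Omitted value: no value.


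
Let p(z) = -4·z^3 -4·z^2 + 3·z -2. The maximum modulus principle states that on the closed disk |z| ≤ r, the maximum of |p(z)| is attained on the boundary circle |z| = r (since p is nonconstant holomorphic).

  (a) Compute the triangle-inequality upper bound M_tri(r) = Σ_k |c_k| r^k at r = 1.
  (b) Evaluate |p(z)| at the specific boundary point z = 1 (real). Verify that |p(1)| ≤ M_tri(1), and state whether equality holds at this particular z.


Coefficients: c_0 = -2, c_1 = 3, c_2 = -4, c_3 = -4. Radius r = 1.
Part (a). Triangle bound: M_tri(r) = Σ_k |c_k| r^k
  = |-2|·1^0 + |3|·1^1 + |-4|·1^2 + |-4|·1^3
  = 2 + 3 + 4 + 4 = 13.
This bounds M(r) := max_{|z|=r} |p(z)| from above; equality holds iff all terms c_k z^k can be made to align in phase at a single z on |z|=r.
Part (b). At z = 1 (real, on the circle |z| = r):
  p(1) = (-2)·1^0 + (3)·1^1 + (-4)·1^2 + (-4)·1^3 = -7.
  |p(1)| = 7.
Check: |p(1)| = 7 ≤ 13 = M_tri(1). ✓ Equality does not hold at z = 1 (the coefficients have mixed signs, so the terms do not all align in phase there).

M_tri(1) = 13; |p(1)| = 7; equality at z=1: no.


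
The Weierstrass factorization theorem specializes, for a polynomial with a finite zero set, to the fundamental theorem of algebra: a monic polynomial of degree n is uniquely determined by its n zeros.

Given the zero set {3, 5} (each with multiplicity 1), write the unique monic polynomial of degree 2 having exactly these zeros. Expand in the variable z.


The polynomial is p(z) = ∏_{α ∈ S} (z − α), where S = {3, 5}.
Expanding the product yields: p(z) = z^2 -8·z + 15.
The resulting polynomial has degree 2 and real coefficients as required.

p(z) = z^2 -8·z + 15.


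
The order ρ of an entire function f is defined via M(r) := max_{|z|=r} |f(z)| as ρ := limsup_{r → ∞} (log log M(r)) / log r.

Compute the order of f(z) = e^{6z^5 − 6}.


|e^{6z^5 − 6}| = e^{Re(6·z^5) + -6} ≤ e^{6|z|^5 + -6} = e^{6r^5 + -6} on |z| = r, so ρ ≤ 5. Choosing z on |z|=r so that 6·z^5 is real positive (always possible by picking arg z appropriately) gives |f(z)| = e^{6r^5 + -6}, matching the bound. The additive constant -6 does not affect log log M(r) ~ 5·log r. Hence ρ = 5.
Therefore ρ = 5.

Order ρ = 5.


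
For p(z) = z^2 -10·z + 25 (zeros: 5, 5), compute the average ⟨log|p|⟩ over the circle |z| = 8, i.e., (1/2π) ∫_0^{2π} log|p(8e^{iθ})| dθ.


Zeros: 5, 5; r = 8.
Inside |z| < r: 5, 5. Outside (|z| ≥ r): ∅.
p(0) = 25, so log|p(0)| = log(25) = 3.2189.
Apply Jensen: I(r) = log|p(0)| + Σ_k log(r/|z_k|), summed over zeros inside |z| < r.
  log(r/|z_k|) for z_k = 5: log(8/5) = 0.4700
  log(r/|z_k|) for z_k = 5: log(8/5) = 0.4700
Sum over inside zeros: 0.9400.
I(r) = log|p(0)| + (inside sum) = 3.2189 + 0.9400 = 4.1589.
Closed form (all zeros inside, monic): I(r) = n·log(r) = 2·log(8) = 4.1589. ✓

I(r) ≈ 4.1589.


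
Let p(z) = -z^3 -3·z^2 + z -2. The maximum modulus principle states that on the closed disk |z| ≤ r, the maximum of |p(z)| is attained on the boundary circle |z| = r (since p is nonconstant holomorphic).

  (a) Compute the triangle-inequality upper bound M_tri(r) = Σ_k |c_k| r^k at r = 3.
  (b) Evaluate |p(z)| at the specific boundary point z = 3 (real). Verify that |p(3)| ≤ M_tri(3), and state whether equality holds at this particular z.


Coefficients: c_0 = -2, c_1 = 1, c_2 = -3, c_3 = -1. Radius r = 3.
Part (a). Triangle bound: M_tri(r) = Σ_k |c_k| r^k
  = |-2|·3^0 + |1|·3^1 + |-3|·3^2 + |-1|·3^3
  = 2 + 3 + 27 + 27 = 59.
This bounds M(r) := max_{|z|=r} |p(z)| from above; equality holds iff all terms c_k z^k can be made to align in phase at a single z on |z|=r.
Part (b). At z = 3 (real, on the circle |z| = r):
  p(3) = (-2)·3^0 + (1)·3^1 + (-3)·3^2 + (-1)·3^3 = -53.
  |p(3)| = 53.
Check: |p(3)| = 53 ≤ 59 = M_tri(3). ✓ Equality does not hold at z = 3 (the coefficients have mixed signs, so the terms do not all align in phase there).

M_tri(3) = 59; |p(3)| = 53; equality at z=3: no.


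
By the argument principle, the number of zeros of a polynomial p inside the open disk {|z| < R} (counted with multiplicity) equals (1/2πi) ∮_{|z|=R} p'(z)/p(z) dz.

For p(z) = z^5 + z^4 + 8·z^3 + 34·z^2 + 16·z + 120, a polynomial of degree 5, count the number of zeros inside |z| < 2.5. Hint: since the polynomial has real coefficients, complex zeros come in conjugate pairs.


The zeros of p are: -3, (0 + 2i), (0 - 2i), (1 + 3i), (1 - 3i).
Their magnitudes are: 3, 2, 2, 3.162, 3.162.
Zeros with |z| < R = 2.5: (0 + 2i), (0 - 2i).
Count = 2.
By the argument principle, (1/2πi) ∮_{|z|=R} p'(z)/p(z) dz equals exactly this count.

Number of zeros inside |z| < 2.5: 2.


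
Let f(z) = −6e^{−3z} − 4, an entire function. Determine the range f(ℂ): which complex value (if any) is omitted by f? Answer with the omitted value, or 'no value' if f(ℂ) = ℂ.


Little Picard bounds the complement of f(ℂ) to at most one point.
e^{−3z} is never zero on ℂ, so -6·e^{−3z} takes every value in ℂ ∖ {0}. Adding -4 shifts the range to ℂ ∖ {-4}. Thus f omits exactly the value -4.

Omitted value: -4.


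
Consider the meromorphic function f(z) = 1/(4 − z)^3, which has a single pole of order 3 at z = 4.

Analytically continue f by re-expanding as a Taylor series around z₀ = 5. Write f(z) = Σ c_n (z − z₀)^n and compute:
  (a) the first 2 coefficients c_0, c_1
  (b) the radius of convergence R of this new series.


Let w = z − z₀, so z = z₀ + w.
Then 4 − z = 4 − (z₀ + w) = (4 − z₀) − w = -1 − w.
f(z) = 1/(-1 − w)^3 = (1/(-1)^3) · (1 − w/(-1))^{−3}.
By the binomial series (1−u)^{−3} = Σ_{n≥0} C(n+2, 2) u^n for |u|<1, with u = w/(-1):
  c_n = C(n+2, 2) / (-1)^(n+3).
  c_0 = 1/(-1)^3 = -1.
  c_1 = 3/(-1)^4 = 3.
The series is valid for |w/d| < 1, i.e. |z − z₀| < |d|.
Radius of convergence: R = |4 − z₀| = |-1| = 1 (distance from z₀ to the singularity z = 4).

c_0 = -1, c_1 = 3; R = 1.


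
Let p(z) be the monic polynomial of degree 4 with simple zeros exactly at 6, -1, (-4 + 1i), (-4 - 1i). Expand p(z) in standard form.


The polynomial is p(z) = ∏_{α ∈ S} (z − α), where S = {6, -1, (-4 + 1i), (-4 - 1i)}.
Expanding the product yields: p(z) = z^4 + 3·z^3 -29·z^2 -133·z -102.
Note conjugate pairs combine to real quadratics: (z − (-4+1i))(z − (-4−1i)) = z² + 8z + 17.
The resulting polynomial has degree 4 and real coefficients as required.

p(z) = z^4 + 3·z^3 -29·z^2 -133·z -102.


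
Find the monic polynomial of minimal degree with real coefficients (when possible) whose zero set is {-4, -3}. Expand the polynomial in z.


The polynomial is p(z) = ∏_{α ∈ S} (z − α), where S = {-4, -3}.
Expanding the product yields: p(z) = z^2 + 7·z + 12.
The resulting polynomial has degree 2 and real coefficients as required.

p(z) = z^2 + 7·z + 12.


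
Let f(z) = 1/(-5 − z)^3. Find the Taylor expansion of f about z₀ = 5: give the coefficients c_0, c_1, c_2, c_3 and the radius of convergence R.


Let w = z − z₀, so z = z₀ + w.
Then -5 − z = -5 − (z₀ + w) = (-5 − z₀) − w = -10 − w.
f(z) = 1/(-10 − w)^3 = (1/(-10)^3) · (1 − w/(-10))^{−3}.
By the binomial series (1−u)^{−3} = Σ_{n≥0} C(n+2, 2) u^n for |u|<1, with u = w/(-10):
  c_n = C(n+2, 2) / (-10)^(n+3).
  c_0 = 1/(-10)^3 = -1/1000.
  c_1 = 3/(-10)^4 = 3/10000.
  c_2 = 6/(-10)^5 = -3/50000.
  c_3 = 10/(-10)^6 = 1/100000.
The series is valid for |w/d| < 1, i.e. |z − z₀| < |d|.
Radius of convergence: R = |-5 − z₀| = |-10| = 10 (distance from z₀ to the singularity z = -5).

c_0 = -1/1000, c_1 = 3/10000, c_2 = -3/50000, c_3 = 1/100000; R = 10.


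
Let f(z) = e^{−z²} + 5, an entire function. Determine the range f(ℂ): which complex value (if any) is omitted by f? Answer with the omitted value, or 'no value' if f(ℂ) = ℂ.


Little Picard bounds the complement of f(ℂ) to at most one point.
The exponent g(z) = −z² is a nonconstant polynomial, hence surjective onto ℂ. So e^{g(z)} takes every value in {e^w : w ∈ ℂ} = ℂ ∖ {0}. Adding 5 shifts the range to ℂ ∖ {5}. f omits exactly 5.

Omitted value: 5.


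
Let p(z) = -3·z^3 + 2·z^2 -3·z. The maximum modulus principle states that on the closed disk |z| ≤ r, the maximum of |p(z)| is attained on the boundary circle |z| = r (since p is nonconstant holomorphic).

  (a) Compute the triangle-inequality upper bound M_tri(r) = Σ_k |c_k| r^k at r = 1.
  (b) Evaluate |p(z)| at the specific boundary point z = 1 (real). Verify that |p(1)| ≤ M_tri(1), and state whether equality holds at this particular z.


Coefficients: c_0 = 0, c_1 = -3, c_2 = 2, c_3 = -3. Radius r = 1.
Part (a). Triangle bound: M_tri(r) = Σ_k |c_k| r^k
  = |0|·1^0 + |-3|·1^1 + |2|·1^2 + |-3|·1^3
  = 0 + 3 + 2 + 3 = 8.
This bounds M(r) := max_{|z|=r} |p(z)| from above; equality holds iff all terms c_k z^k can be made to align in phase at a single z on |z|=r.
Part (b). At z = 1 (real, on the circle |z| = r):
  p(1) = (0)·1^0 + (-3)·1^1 + (2)·1^2 + (-3)·1^3 = -4.
  |p(1)| = 4.
Check: |p(1)| = 4 ≤ 8 = M_tri(1). ✓ Equality does not hold at z = 1 (the coefficients have mixed signs, so the terms do not all align in phase there).

M_tri(1) = 8; |p(1)| = 4; equality at z=1: no.


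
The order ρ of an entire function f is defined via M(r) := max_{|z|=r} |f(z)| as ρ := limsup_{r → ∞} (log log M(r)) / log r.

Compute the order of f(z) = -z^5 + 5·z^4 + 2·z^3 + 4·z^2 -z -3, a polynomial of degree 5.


|f(z)| ≤ Σ|c_k|·r^k = O(r^5) as r → ∞. Polynomial growth is O(e^{r^ε}) for every ε > 0 (since r^5/e^{r^ε} → 0), so ρ ≤ ε for all ε > 0, i.e. ρ = 0. Every nonconstant polynomial has order 0.
Therefore ρ = 0.

Order ρ = 0.


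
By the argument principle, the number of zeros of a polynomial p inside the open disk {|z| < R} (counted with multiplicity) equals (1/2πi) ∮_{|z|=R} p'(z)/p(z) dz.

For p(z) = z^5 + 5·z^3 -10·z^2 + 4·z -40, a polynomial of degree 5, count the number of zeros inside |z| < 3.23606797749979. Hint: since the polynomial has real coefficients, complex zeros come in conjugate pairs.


The zeros of p are: 2, (0 + 2i), (0 - 2i), (-1 + 2i), (-1 - 2i).
Their magnitudes are: 2, 2, 2, 2.236, 2.236.
Zeros with |z| < R = 3.23606797749979: 2, (0 + 2i), (0 - 2i), (-1 + 2i), (-1 - 2i).
Count = 5.
By the argument principle, (1/2πi) ∮_{|z|=R} p'(z)/p(z) dz equals exactly this count.

Number of zeros inside |z| < 3.23606797749979: 5.


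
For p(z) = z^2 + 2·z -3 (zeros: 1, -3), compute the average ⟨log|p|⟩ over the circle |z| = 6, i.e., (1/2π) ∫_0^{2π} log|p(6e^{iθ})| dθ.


Zeros: -3, 1; r = 6.
Inside |z| < r: -3, 1. Outside (|z| ≥ r): ∅.
p(0) = -3, so log|p(0)| = log(3) = 1.0986.
Apply Jensen: I(r) = log|p(0)| + Σ_k log(r/|z_k|), summed over zeros inside |z| < r.
  log(r/|z_k|) for z_k = 1: log(6/1) = 1.7918
  log(r/|z_k|) for z_k = -3: log(6/3) = 0.6931
Sum over inside zeros: 2.4849.
I(r) = log|p(0)| + (inside sum) = 1.0986 + 2.4849 = 3.5835.
Closed form (all zeros inside, monic): I(r) = n·log(r) = 2·log(6) = 3.5835. ✓

I(r) ≈ 3.5835.


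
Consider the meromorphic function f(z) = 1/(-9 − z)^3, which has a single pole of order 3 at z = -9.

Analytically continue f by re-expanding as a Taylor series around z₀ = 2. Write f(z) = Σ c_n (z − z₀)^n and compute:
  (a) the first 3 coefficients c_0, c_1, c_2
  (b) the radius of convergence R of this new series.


Let w = z − z₀, so z = z₀ + w.
Then -9 − z = -9 − (z₀ + w) = (-9 − z₀) − w = -11 − w.
f(z) = 1/(-11 − w)^3 = (1/(-11)^3) · (1 − w/(-11))^{−3}.
By the binomial series (1−u)^{−3} = Σ_{n≥0} C(n+2, 2) u^n for |u|<1, with u = w/(-11):
  c_n = C(n+2, 2) / (-11)^(n+3).
  c_0 = 1/(-11)^3 = -1/1331.
  c_1 = 3/(-11)^4 = 3/14641.
  c_2 = 6/(-11)^5 = -6/161051.
The series is valid for |w/d| < 1, i.e. |z − z₀| < |d|.
Radius of convergence: R = |-9 − z₀| = |-11| = 11 (distance from z₀ to the singularity z = -9).

c_0 = -1/1331, c_1 = 3/14641, c_2 = -6/161051; R = 11.


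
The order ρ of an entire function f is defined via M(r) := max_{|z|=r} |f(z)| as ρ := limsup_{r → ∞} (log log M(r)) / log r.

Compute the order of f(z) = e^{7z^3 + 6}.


|e^{7z^3 + 6}| = e^{Re(7·z^3) + 6} ≤ e^{7|z|^3 + 6} = e^{7r^3 + 6} on |z| = r, so ρ ≤ 3. Choosing z on |z|=r so that 7·z^3 is real positive (always possible by picking arg z appropriately) gives |f(z)| = e^{7r^3 + 6}, matching the bound. The additive constant 6 does not affect log log M(r) ~ 3·log r. Hence ρ = 3.
Therefore ρ = 3.

Order ρ = 3.


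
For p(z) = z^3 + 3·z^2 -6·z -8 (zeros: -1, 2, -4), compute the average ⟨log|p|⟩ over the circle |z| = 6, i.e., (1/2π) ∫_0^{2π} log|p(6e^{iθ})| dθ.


Zeros: -4, -1, 2; r = 6.
Inside |z| < r: -4, -1, 2. Outside (|z| ≥ r): ∅.
p(0) = -8, so log|p(0)| = log(8) = 2.0794.
Apply Jensen: I(r) = log|p(0)| + Σ_k log(r/|z_k|), summed over zeros inside |z| < r.
  log(r/|z_k|) for z_k = -1: log(6/1) = 1.7918
  log(r/|z_k|) for z_k = 2: log(6/2) = 1.0986
  log(r/|z_k|) for z_k = -4: log(6/4) = 0.4055
Sum over inside zeros: 3.2958.
I(r) = log|p(0)| + (inside sum) = 2.0794 + 3.2958 = 5.3753.
Closed form (all zeros inside, monic): I(r) = n·log(r) = 3·log(6) = 5.3753. ✓

I(r) ≈ 5.3753.


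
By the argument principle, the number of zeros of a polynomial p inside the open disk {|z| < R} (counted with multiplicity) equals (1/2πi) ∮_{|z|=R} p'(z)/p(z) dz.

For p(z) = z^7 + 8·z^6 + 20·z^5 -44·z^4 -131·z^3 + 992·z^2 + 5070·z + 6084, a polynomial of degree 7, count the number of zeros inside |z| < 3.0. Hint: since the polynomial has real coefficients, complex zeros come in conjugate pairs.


The zeros of p are: (-3 + 2i), (-3 - 2i), -2, (-3 + 3i), (-3 - 3i), (3 + 2i), (3 - 2i).
Their magnitudes are: 3.606, 3.606, 2, 4.243, 4.243, 3.606, 3.606.
Zeros with |z| < R = 3.0: -2.
Count = 1.
By the argument principle, (1/2πi) ∮_{|z|=R} p'(z)/p(z) dz equals exactly this count.

Number of zeros inside |z| < 3.0: 1.


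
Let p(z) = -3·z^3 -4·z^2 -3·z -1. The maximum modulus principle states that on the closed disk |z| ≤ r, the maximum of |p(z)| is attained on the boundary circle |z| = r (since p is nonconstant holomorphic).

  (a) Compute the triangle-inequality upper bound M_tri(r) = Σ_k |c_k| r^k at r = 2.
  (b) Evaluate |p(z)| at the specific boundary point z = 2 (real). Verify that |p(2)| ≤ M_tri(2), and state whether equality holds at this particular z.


Coefficients: c_0 = -1, c_1 = -3, c_2 = -4, c_3 = -3. Radius r = 2.
Part (a). Triangle bound: M_tri(r) = Σ_k |c_k| r^k
  = |-1|·2^0 + |-3|·2^1 + |-4|·2^2 + |-3|·2^3
  = 1 + 6 + 16 + 24 = 47.
This bounds M(r) := max_{|z|=r} |p(z)| from above; equality holds iff all terms c_k z^k can be made to align in phase at a single z on |z|=r.
Part (b). At z = 2 (real, on the circle |z| = r):
  p(2) = (-1)·2^0 + (-3)·2^1 + (-4)·2^2 + (-3)·2^3 = -47.
  |p(2)| = 47.
Since all nonzero coefficients share the same sign, |p(2)| = 47 = M_tri(2); the triangle bound is attained at z = 2, so in fact M(r) = 47.

M_tri(2) = 47; |p(2)| = 47; equality at z=2: yes.


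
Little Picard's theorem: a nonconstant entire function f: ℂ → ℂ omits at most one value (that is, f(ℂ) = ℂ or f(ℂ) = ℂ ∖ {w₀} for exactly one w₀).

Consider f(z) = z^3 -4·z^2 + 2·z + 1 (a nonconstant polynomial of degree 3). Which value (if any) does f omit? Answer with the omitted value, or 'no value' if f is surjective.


Little Picard bounds the complement of f(ℂ) to at most one point.
For every w ∈ ℂ, the equation p(z) − w = 0 is a nonconstant polynomial in z and hence has at least one root by the fundamental theorem of algebra. So p is surjective onto ℂ, omitting no value.

Omitted value: no value.


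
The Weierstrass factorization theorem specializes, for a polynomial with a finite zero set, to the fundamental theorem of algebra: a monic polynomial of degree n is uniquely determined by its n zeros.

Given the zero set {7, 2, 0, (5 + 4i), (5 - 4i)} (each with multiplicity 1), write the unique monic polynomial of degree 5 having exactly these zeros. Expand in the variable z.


The polynomial is p(z) = ∏_{α ∈ S} (z − α), where S = {7, 2, 0, (5 + 4i), (5 - 4i)}.
Expanding the product yields: p(z) = z^5 -19·z^4 + 145·z^3 -509·z^2 + 574·z.
Note conjugate pairs combine to real quadratics: (z − (5+4i))(z − (5−4i)) = z² − 10z + 41.
The resulting polynomial has degree 5 and real coefficients as required.

p(z) = z^5 -19·z^4 + 145·z^3 -509·z^2 + 574·z.


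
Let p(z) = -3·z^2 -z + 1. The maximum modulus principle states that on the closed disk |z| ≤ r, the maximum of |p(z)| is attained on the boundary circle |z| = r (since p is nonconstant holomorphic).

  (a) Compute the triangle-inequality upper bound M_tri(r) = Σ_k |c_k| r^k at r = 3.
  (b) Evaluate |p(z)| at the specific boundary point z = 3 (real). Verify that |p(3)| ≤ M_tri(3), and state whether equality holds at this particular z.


Coefficients: c_0 = 1, c_1 = -1, c_2 = -3. Radius r = 3.
Part (a). Triangle bound: M_tri(r) = Σ_k |c_k| r^k
  = |1|·3^0 + |-1|·3^1 + |-3|·3^2
  = 1 + 3 + 27 = 31.
This bounds M(r) := max_{|z|=r} |p(z)| from above; equality holds iff all terms c_k z^k can be made to align in phase at a single z on |z|=r.
Part (b). At z = 3 (real, on the circle |z| = r):
  p(3) = (1)·3^0 + (-1)·3^1 + (-3)·3^2 = -29.
  |p(3)| = 29.
Check: |p(3)| = 29 ≤ 31 = M_tri(3). ✓ Equality does not hold at z = 3 (the coefficients have mixed signs, so the terms do not all align in phase there).

M_tri(3) = 31; |p(3)| = 29; equality at z=3: no.


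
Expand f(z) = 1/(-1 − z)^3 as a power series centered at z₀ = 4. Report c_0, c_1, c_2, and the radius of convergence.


Let w = z − z₀, so z = z₀ + w.
Then -1 − z = -1 − (z₀ + w) = (-1 − z₀) − w = -5 − w.
f(z) = 1/(-5 − w)^3 = (1/(-5)^3) · (1 − w/(-5))^{−3}.
By the binomial series (1−u)^{−3} = Σ_{n≥0} C(n+2, 2) u^n for |u|<1, with u = w/(-5):
  c_n = C(n+2, 2) / (-5)^(n+3).
  c_0 = 1/(-5)^3 = -1/125.
  c_1 = 3/(-5)^4 = 3/625.
  c_2 = 6/(-5)^5 = -6/3125.
The series is valid for |w/d| < 1, i.e. |z − z₀| < |d|.
Radius of convergence: R = |-1 − z₀| = |-5| = 5 (distance from z₀ to the singularity z = -1).

c_0 = -1/125, c_1 = 3/625, c_2 = -6/3125; R = 5.


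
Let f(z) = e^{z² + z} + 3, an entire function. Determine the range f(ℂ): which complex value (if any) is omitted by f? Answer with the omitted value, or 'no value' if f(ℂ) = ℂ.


Little Picard bounds the complement of f(ℂ) to at most one point.
The exponent g(z) = z² + z is a nonconstant polynomial, hence surjective onto ℂ. So e^{g(z)} takes every value in {e^w : w ∈ ℂ} = ℂ ∖ {0}. Adding 3 shifts the range to ℂ ∖ {3}. f omits exactly 3.

Omitted value: 3.


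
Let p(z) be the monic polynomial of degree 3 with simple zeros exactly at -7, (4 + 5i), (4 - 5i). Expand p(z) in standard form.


The polynomial is p(z) = ∏_{α ∈ S} (z − α), where S = {-7, (4 + 5i), (4 - 5i)}.
Expanding the product yields: p(z) = z^3 -z^2 -15·z + 287.
Note conjugate pairs combine to real quadratics: (z − (4+5i))(z − (4−5i)) = z² − 8z + 41.
The resulting polynomial has degree 3 and real coefficients as required.

p(z) = z^3 -z^2 -15·z + 287.


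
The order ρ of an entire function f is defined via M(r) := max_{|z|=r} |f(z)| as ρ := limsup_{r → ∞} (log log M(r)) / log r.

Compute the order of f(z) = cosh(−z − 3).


cosh(w) is a linear combination of e^{iw} and e^{−iw} (or e^w, e^{−w} in the hyperbolic case), so |cosh(w)| ≤ e^{|w|}. With w = −z − 3, |w| ≤ 1|z| + 3 = 1r + 3 on |z| = r, giving M(r) ≤ e^{1r + 3}, so ρ ≤ 1. On a suitable ray (z = it for sin/cos; z = t for sinh/cosh, t real → ∞), |cosh(−z − 3)| grows like e^{1|t|}/2, so ρ ≥ 1. Hence ρ = 1.
Therefore ρ = 1.

Order ρ = 1.


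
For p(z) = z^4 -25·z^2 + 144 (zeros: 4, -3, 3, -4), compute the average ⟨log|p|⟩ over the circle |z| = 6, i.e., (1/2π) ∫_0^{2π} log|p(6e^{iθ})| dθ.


Zeros: -4, -3, 3, 4; r = 6.
Inside |z| < r: -4, -3, 3, 4. Outside (|z| ≥ r): ∅.
p(0) = 144, so log|p(0)| = log(144) = 4.9698.
Apply Jensen: I(r) = log|p(0)| + Σ_k log(r/|z_k|), summed over zeros inside |z| < r.
  log(r/|z_k|) for z_k = 4: log(6/4) = 0.4055
  log(r/|z_k|) for z_k = -3: log(6/3) = 0.6931
  log(r/|z_k|) for z_k = 3: log(6/3) = 0.6931
  log(r/|z_k|) for z_k = -4: log(6/4) = 0.4055
Sum over inside zeros: 2.1972.
I(r) = log|p(0)| + (inside sum) = 4.9698 + 2.1972 = 7.1670.
Closed form (all zeros inside, monic): I(r) = n·log(r) = 4·log(6) = 7.1670. ✓

I(r) ≈ 7.1670.


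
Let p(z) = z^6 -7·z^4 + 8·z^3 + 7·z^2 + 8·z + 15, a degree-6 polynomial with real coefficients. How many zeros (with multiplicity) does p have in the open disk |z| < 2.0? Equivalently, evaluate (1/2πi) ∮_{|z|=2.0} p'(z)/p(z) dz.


The zeros of p are: (0 + 1i), (0 - 1i), (2 + 1i), (2 - 1i), -3, -1.
Their magnitudes are: 1, 1, 2.236, 2.236, 3, 1.
Zeros with |z| < R = 2.0: (0 + 1i), (0 - 1i), -1.
Count = 3.
By the argument principle, (1/2πi) ∮_{|z|=R} p'(z)/p(z) dz equals exactly this count.

Number of zeros inside |z| < 2.0: 3.


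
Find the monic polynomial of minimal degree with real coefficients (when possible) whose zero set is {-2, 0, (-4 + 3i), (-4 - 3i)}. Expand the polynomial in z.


The polynomial is p(z) = ∏_{α ∈ S} (z − α), where S = {-2, 0, (-4 + 3i), (-4 - 3i)}.
Expanding the product yields: p(z) = z^4 + 10·z^3 + 41·z^2 + 50·z.
Note conjugate pairs combine to real quadratics: (z − (-4+3i))(z − (-4−3i)) = z² + 8z + 25.
The resulting polynomial has degree 4 and real coefficients as required.

p(z) = z^4 + 10·z^3 + 41·z^2 + 50·z.


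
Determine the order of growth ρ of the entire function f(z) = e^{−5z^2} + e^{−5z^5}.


Each summand is entire of order 2 and 5 respectively (as in the single-exponential case). The order of a sum is at most the max of the orders, so ρ ≤ 5. For the lower bound: on |z|=r choose arg z so that -5z^5 is real positive; then |e^{-5z^5}| = e^{5r^5} while |e^{-5z^2}| ≤ e^{5r^2} = o(e^{5r^5}). So |f| ≥ e^{5r^5}(1 − o(1)) and ρ ≥ 5. Hence ρ = max(2, 5) = 5.
Therefore ρ = 5.

Order ρ = 5.


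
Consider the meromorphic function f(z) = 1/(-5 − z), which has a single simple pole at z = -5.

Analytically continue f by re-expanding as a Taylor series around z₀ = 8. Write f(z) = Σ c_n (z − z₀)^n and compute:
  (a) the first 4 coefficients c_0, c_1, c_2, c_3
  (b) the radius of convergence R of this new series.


Let w = z − z₀, so z = z₀ + w.
Then -5 − z = -5 − (z₀ + w) = (-5 − z₀) − w = -13 − w.
f(z) = 1/(-13 − w) = (1/(-13)) · 1/(1 − w/(-13)) = Σ_{n≥0} w^n / (-13)^(n+1).
So c_n = 1/(-13)^(n+1):
  c_0 = 1/(-13)^1 = -1/13.
  c_1 = 1/(-13)^2 = 1/169.
  c_2 = 1/(-13)^3 = -1/2197.
  c_3 = 1/(-13)^4 = 1/28561.
The series is valid for |w/d| < 1, i.e. |z − z₀| < |d|.
Radius of convergence: R = |-5 − z₀| = |-13| = 13 (distance from z₀ to the singularity z = -5).

c_0 = -1/13, c_1 = 1/169, c_2 = -1/2197, c_3 = 1/28561; R = 13.


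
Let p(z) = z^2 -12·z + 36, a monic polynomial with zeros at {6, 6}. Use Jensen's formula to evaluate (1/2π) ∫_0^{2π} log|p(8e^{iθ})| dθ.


Zeros: 6, 6; r = 8.
Inside |z| < r: 6, 6. Outside (|z| ≥ r): ∅.
p(0) = 36, so log|p(0)| = log(36) = 3.5835.
Apply Jensen: I(r) = log|p(0)| + Σ_k log(r/|z_k|), summed over zeros inside |z| < r.
  log(r/|z_k|) for z_k = 6: log(8/6) = 0.2877
  log(r/|z_k|) for z_k = 6: log(8/6) = 0.2877
Sum over inside zeros: 0.5754.
I(r) = log|p(0)| + (inside sum) = 3.5835 + 0.5754 = 4.1589.
Closed form (all zeros inside, monic): I(r) = n·log(r) = 2·log(8) = 4.1589. ✓

I(r) ≈ 4.1589.


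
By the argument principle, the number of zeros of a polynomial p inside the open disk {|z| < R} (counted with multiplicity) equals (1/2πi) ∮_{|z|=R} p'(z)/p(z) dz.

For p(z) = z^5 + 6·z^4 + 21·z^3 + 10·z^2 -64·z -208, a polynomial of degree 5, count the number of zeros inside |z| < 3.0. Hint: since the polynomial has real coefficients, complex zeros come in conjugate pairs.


The zeros of p are: 2, (-2 + 3i), (-2 - 3i), (-2 + 2i), (-2 - 2i).
Their magnitudes are: 2, 3.606, 3.606, 2.828, 2.828.
Zeros with |z| < R = 3.0: 2, (-2 + 2i), (-2 - 2i).
Count = 3.
By the argument principle, (1/2πi) ∮_{|z|=R} p'(z)/p(z) dz equals exactly this count.

Number of zeros inside |z| < 3.0: 3.


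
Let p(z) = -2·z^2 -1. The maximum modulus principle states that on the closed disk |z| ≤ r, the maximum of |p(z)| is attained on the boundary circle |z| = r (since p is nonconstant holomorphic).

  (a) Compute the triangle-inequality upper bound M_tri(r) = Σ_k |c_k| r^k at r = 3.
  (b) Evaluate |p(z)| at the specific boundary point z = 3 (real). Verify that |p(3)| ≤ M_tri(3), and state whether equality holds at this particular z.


Coefficients: c_0 = -1, c_1 = 0, c_2 = -2. Radius r = 3.
Part (a). Triangle bound: M_tri(r) = Σ_k |c_k| r^k
  = |-1|·3^0 + |0|·3^1 + |-2|·3^2
  = 1 + 0 + 18 = 19.
This bounds M(r) := max_{|z|=r} |p(z)| from above; equality holds iff all terms c_k z^k can be made to align in phase at a single z on |z|=r.
Part (b). At z = 3 (real, on the circle |z| = r):
  p(3) = (-1)·3^0 + (0)·3^1 + (-2)·3^2 = -19.
  |p(3)| = 19.
Since all nonzero coefficients share the same sign, |p(3)| = 19 = M_tri(3); the triangle bound is attained at z = 3, so in fact M(r) = 19.

M_tri(3) = 19; |p(3)| = 19; equality at z=3: yes.


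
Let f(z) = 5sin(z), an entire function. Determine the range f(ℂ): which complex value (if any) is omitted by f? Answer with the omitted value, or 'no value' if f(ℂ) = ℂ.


Little Picard bounds the complement of f(ℂ) to at most one point.
sin is entire and surjective onto ℂ: for every w ∈ ℂ, sin(ζ) = w has a solution ζ ∈ ℂ (e.g., via the complex inverse arcsin). With ζ = z this gives z = ζ/(1). Then 5·sin(z) takes every value in 5·ℂ = ℂ, and adding 0 is a bijection of ℂ. So f is surjective and omits no value. (Note: only on the real line is sin bounded by [−1, 1].)

Omitted value: no value.


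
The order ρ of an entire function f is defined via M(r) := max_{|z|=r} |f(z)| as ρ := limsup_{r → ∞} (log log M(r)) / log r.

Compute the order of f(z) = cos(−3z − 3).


cos(w) is a linear combination of e^{iw} and e^{−iw} (or e^w, e^{−w} in the hyperbolic case), so |cos(w)| ≤ e^{|w|}. With w = −3z − 3, |w| ≤ 3|z| + 3 = 3r + 3 on |z| = r, giving M(r) ≤ e^{3r + 3}, so ρ ≤ 1. On a suitable ray (z = it for sin/cos; z = t for sinh/cosh, t real → ∞), |cos(−3z − 3)| grows like e^{3|t|}/2, so ρ ≥ 1. Hence ρ = 1.
Therefore ρ = 1.

Order ρ = 1.
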